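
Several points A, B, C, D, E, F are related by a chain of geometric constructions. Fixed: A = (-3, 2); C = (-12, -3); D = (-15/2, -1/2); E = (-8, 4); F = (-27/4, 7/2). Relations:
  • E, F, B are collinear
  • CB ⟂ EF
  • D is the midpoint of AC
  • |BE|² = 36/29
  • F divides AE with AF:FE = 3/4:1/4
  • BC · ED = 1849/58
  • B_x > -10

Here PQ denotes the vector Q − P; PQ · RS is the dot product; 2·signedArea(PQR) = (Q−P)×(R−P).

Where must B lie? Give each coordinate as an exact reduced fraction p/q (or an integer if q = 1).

1. B_x = -262/29  [E, F, B are collinear ∩ CB ⟂ EF]
2. B_y = 128/29  [E, F, B are collinear ∩ CB ⟂ EF]
   → B = (-262/29, 128/29)

B = (-262/29, 128/29)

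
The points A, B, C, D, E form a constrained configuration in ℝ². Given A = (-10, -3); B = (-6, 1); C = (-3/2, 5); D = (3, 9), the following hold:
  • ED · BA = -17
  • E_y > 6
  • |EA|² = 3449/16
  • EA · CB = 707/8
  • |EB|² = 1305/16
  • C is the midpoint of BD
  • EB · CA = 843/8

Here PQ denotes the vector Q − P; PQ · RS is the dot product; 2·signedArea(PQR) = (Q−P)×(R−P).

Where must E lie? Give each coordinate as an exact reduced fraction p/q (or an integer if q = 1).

1. E_x = 3/4  [ED · BA = -17 ∩ EA · CB = 707/8]
2. E_y = 7  [ED · BA = -17 ∩ EA · CB = 707/8]
   → E = (3/4, 7)

E = (3/4, 7)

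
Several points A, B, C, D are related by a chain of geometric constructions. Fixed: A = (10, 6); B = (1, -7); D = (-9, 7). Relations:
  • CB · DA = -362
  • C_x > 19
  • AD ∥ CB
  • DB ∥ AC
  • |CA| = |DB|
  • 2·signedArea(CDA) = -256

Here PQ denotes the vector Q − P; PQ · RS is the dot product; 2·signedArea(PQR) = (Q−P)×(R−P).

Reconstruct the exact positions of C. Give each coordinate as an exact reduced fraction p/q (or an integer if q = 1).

1. C_x = 20  [AD ∥ CB ∩ DB ∥ AC]
2. C_y = -8  [AD ∥ CB ∩ DB ∥ AC]
   → C = (20, -8)

C = (20, -8)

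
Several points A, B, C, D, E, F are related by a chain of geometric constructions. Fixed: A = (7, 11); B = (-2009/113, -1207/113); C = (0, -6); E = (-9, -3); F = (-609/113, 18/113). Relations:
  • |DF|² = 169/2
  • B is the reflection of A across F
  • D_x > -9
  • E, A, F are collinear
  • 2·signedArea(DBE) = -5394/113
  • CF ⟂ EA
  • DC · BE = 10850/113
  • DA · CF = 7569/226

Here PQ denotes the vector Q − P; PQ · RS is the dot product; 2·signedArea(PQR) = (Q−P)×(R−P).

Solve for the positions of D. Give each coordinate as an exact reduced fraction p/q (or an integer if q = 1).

D = (-2009/226, -1885/226)

1. D_x = -2009/226  [2·signedArea(DBE) = -5394/113 ∩ DC · BE = 10850/113]
2. D_y = -1885/226  [2·signedArea(DBE) = -5394/113 ∩ DC · BE = 10850/113]
   → D = (-2009/226, -1885/226)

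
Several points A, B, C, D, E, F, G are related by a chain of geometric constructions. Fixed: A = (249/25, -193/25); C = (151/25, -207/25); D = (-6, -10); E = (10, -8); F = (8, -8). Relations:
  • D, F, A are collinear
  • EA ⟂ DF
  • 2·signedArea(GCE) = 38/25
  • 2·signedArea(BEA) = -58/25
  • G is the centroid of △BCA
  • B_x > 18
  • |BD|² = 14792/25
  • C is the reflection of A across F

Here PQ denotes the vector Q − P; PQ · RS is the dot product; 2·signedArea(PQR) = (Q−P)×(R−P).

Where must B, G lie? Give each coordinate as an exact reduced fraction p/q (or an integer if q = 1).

1. B_x = 452/25  [line -7/25·x + -1/25·y + 24/5 = 0 ∩ |BD|² = 14792/25]
2. B_y = -164/25  [line -7/25·x + -1/25·y + 24/5 = 0 ∩ |BD|² = 14792/25]
   → B = (452/25, -164/25)
3. G_x = 284/25  [G is the centroid of △BCA]
4. G_y = -188/25  [G is the centroid of △BCA]
   → G = (284/25, -188/25)

B = (452/25, -164/25)
G = (284/25, -188/25)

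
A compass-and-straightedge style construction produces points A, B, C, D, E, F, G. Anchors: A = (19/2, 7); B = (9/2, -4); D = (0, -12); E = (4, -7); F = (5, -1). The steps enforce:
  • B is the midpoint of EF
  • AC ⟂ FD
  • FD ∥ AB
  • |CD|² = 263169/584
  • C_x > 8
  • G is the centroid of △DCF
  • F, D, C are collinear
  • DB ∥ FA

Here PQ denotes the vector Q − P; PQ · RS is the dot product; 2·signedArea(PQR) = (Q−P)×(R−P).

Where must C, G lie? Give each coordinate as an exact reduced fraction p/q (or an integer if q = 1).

C = (2565/292, 2139/292)
G = (4025/876, -1657/876)

1. C_x = 2565/292  [F, D, C are collinear ∩ AC ⟂ FD]
2. C_y = 2139/292  [F, D, C are collinear ∩ AC ⟂ FD]
   → C = (2565/292, 2139/292)
3. G_x = 4025/876  [G is the centroid of △DCF]
4. G_y = -1657/876  [G is the centroid of △DCF]
   → G = (4025/876, -1657/876)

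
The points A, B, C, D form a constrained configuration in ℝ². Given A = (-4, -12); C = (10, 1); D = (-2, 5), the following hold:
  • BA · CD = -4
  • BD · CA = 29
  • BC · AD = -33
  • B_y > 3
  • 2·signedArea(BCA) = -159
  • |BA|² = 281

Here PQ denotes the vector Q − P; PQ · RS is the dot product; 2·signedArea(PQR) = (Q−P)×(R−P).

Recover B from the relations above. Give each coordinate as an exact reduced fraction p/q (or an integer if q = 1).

B = (1, 4)

1. B_x = 1  [BA · CD = -4 ∩ BD · CA = 29]
2. B_y = 4  [BA · CD = -4 ∩ BD · CA = 29]
   → B = (1, 4)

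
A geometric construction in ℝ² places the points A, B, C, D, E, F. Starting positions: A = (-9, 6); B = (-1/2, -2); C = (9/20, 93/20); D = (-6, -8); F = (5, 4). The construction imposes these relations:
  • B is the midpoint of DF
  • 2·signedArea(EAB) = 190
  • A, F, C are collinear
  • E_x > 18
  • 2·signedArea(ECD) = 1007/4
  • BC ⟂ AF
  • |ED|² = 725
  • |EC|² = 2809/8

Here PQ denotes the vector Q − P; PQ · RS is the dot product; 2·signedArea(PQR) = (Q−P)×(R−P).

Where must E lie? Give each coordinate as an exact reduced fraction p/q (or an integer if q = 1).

1. E_x = 19  [2·signedArea(ECD) = 1007/4 ∩ 2·signedArea(EAB) = 190]
2. E_y = 2  [2·signedArea(ECD) = 1007/4 ∩ 2·signedArea(EAB) = 190]
   → E = (19, 2)

E = (19, 2)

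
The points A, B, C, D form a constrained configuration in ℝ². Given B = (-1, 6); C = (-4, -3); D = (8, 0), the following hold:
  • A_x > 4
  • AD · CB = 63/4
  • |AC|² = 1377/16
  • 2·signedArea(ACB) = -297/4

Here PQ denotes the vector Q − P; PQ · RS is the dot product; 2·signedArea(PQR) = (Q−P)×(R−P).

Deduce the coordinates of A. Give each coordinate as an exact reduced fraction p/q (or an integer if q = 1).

A = (5, -3/4)

1. A_x = 5  [2·signedArea(ACB) = -297/4 ∩ AD · CB = 63/4]
2. A_y = -3/4  [2·signedArea(ACB) = -297/4 ∩ AD · CB = 63/4]
   → A = (5, -3/4)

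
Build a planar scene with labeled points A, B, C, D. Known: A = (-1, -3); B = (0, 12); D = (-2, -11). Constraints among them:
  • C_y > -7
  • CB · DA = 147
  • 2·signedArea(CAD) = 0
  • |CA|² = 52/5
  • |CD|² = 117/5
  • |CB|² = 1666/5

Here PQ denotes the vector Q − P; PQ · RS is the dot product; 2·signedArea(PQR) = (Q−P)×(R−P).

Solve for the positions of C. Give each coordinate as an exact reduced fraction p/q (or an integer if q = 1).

1. C_x = -7/5  [2·signedArea(CAD) = 0 ∩ CB · DA = 147]
2. C_y = -31/5  [2·signedArea(CAD) = 0 ∩ CB · DA = 147]
   → C = (-7/5, -31/5)

C = (-7/5, -31/5)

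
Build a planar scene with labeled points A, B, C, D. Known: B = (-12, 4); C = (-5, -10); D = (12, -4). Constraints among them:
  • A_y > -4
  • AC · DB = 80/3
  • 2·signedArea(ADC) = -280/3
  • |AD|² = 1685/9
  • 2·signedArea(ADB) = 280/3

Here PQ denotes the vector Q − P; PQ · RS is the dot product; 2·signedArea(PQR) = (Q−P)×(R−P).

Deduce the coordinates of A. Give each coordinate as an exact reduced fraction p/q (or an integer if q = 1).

A = (-5/3, -10/3)

1. A_x = -5/3  [2·signedArea(ADB) = 280/3 ∩ 2·signedArea(ADC) = -280/3]
2. A_y = -10/3  [2·signedArea(ADB) = 280/3 ∩ 2·signedArea(ADC) = -280/3]
   → A = (-5/3, -10/3)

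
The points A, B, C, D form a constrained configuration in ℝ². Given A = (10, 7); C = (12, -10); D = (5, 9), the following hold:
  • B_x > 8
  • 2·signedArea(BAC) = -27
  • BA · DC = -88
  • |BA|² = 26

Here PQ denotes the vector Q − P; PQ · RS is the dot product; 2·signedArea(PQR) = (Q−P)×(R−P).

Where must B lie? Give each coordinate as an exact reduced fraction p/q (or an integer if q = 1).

1. B_x = 9  [BA · DC = -88 ∩ 2·signedArea(BAC) = -27]
2. B_y = 2  [BA · DC = -88 ∩ 2·signedArea(BAC) = -27]
   → B = (9, 2)

B = (9, 2)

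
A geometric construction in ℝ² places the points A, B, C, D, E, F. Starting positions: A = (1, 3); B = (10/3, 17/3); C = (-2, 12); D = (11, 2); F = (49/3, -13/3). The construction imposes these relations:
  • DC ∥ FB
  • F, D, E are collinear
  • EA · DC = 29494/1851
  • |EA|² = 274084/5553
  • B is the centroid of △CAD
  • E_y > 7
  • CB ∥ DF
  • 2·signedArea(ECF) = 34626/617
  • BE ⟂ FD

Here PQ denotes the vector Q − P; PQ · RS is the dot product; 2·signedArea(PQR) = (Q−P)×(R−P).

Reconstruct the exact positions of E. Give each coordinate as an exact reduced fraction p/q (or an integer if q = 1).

1. E_x = 11129/1851  [F, D, E are collinear ∩ BE ⟂ FD]
2. E_y = 14665/1851  [F, D, E are collinear ∩ BE ⟂ FD]
   → E = (11129/1851, 14665/1851)

E = (11129/1851, 14665/1851)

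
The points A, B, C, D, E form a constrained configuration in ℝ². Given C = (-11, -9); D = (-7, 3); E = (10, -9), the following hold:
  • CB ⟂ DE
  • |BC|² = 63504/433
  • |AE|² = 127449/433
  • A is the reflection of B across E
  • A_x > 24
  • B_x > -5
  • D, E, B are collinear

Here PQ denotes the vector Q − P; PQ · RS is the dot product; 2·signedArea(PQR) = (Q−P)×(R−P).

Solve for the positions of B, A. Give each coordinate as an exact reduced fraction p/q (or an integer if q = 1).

1. B_x = -1739/433  [D, E, B are collinear ∩ CB ⟂ DE]
2. B_y = 387/433  [D, E, B are collinear ∩ CB ⟂ DE]
   → B = (-1739/433, 387/433)
3. A_x = 10399/433  [A is the reflection of B across E]
4. A_y = -8181/433  [A is the reflection of B across E]
   → A = (10399/433, -8181/433)

A = (10399/433, -8181/433)
B = (-1739/433, 387/433)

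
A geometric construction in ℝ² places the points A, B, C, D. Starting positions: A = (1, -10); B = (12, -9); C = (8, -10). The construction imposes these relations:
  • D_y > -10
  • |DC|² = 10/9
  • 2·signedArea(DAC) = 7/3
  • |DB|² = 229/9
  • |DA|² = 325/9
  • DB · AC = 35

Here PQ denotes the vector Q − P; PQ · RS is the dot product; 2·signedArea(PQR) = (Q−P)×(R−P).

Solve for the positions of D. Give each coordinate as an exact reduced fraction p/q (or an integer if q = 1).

D = (7, -29/3)

1. D_x = 7  [DB · AC = 35 ∩ 2·signedArea(DAC) = 7/3]
2. D_y = -29/3  [DB · AC = 35 ∩ 2·signedArea(DAC) = 7/3]
   → D = (7, -29/3)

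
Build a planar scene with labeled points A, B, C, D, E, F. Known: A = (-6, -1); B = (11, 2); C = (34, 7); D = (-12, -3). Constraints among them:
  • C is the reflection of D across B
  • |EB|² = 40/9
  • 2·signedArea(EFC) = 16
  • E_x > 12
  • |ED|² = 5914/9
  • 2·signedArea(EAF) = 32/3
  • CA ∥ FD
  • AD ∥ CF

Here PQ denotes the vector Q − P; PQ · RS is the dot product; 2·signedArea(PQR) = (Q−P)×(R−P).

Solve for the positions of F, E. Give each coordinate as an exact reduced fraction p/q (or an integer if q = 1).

1. F_x = 28  [CA ∥ FD ∩ AD ∥ CF]
2. F_y = 5  [CA ∥ FD ∩ AD ∥ CF]
   → F = (28, 5)
3. E_x = 13  [2·signedArea(EFC) = 16 ∩ 2·signedArea(EAF) = 32/3]
4. E_y = 8/3  [2·signedArea(EFC) = 16 ∩ 2·signedArea(EAF) = 32/3]
   → E = (13, 8/3)

E = (13, 8/3)
F = (28, 5)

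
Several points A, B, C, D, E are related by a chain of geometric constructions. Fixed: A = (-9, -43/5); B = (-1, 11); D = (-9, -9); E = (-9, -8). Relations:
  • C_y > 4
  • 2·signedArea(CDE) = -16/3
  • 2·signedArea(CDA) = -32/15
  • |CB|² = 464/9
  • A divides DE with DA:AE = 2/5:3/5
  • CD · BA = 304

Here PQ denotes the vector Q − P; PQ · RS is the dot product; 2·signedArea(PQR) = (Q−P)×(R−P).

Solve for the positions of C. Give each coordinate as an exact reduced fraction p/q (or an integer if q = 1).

C = (-11/3, 13/3)

1. C_x = -11/3  [2·signedArea(CDE) = -16/3 ∩ CD · BA = 304]
2. C_y = 13/3  [2·signedArea(CDE) = -16/3 ∩ CD · BA = 304]
   → C = (-11/3, 13/3)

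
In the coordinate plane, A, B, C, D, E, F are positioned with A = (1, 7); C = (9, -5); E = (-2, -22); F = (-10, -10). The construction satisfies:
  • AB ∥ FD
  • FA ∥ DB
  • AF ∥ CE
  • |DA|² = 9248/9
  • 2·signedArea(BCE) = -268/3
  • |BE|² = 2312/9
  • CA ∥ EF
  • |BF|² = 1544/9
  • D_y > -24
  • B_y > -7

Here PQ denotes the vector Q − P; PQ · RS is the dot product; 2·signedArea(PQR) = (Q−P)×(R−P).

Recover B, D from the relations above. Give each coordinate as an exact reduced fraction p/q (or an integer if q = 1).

B = (8/3, -20/3)
D = (-25/3, -71/3)

1. B_x = 8/3  [line 17·x + -11·y + -356/3 = 0 ∩ |BE|² = 2312/9]
2. B_y = -20/3  [line 17·x + -11·y + -356/3 = 0 ∩ |BE|² = 2312/9]
   → B = (8/3, -20/3)
3. D_x = -25/3  [FA ∥ DB ∩ AB ∥ FD]
4. D_y = -71/3  [FA ∥ DB ∩ AB ∥ FD]
   → D = (-25/3, -71/3)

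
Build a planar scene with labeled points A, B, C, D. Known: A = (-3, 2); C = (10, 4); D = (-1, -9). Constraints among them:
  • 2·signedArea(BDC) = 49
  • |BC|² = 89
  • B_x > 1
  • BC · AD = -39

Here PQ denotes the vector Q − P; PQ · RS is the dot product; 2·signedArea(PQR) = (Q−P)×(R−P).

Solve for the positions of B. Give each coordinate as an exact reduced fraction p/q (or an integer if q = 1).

B = (2, -1)

1. B_x = 2  [2·signedArea(BDC) = 49 ∩ BC · AD = -39]
2. B_y = -1  [2·signedArea(BDC) = 49 ∩ BC · AD = -39]
   → B = (2, -1)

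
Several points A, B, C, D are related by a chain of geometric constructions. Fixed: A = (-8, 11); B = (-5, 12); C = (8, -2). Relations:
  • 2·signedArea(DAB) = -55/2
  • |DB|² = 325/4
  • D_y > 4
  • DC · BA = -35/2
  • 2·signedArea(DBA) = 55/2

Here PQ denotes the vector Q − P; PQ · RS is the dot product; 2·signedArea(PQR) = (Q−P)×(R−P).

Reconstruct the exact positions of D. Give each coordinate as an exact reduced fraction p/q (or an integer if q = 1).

D = (0, 9/2)

1. D_x = 0  [2·signedArea(DAB) = -55/2 ∩ DC · BA = -35/2]
2. D_y = 9/2  [2·signedArea(DAB) = -55/2 ∩ DC · BA = -35/2]
   → D = (0, 9/2)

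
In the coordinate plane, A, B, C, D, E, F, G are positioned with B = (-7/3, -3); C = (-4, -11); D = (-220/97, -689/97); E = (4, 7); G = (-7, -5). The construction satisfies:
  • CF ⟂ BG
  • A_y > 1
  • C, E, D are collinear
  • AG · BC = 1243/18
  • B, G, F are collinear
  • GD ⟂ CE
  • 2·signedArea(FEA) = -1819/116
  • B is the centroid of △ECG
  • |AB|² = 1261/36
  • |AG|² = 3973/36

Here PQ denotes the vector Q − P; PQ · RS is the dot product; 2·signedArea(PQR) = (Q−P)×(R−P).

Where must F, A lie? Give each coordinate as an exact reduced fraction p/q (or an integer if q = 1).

A = (5/6, 2)
F = (-385/58, -281/58)

1. F_x = -385/58  [B, G, F are collinear ∩ CF ⟂ BG]
2. F_y = -281/58  [B, G, F are collinear ∩ CF ⟂ BG]
   → F = (-385/58, -281/58)
3. A_x = 5/6  [AG · BC = 1243/18 ∩ 2·signedArea(FEA) = -1819/116]
4. A_y = 2  [AG · BC = 1243/18 ∩ 2·signedArea(FEA) = -1819/116]
   → A = (5/6, 2)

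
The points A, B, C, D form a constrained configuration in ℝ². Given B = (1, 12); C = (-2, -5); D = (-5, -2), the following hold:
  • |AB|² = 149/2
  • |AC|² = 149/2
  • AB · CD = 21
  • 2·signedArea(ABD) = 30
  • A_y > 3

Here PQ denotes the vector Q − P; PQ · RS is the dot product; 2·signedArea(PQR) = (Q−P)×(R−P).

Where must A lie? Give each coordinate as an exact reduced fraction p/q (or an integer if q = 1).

A = (-1/2, 7/2)

1. A_x = -1/2  [2·signedArea(ABD) = 30 ∩ AB · CD = 21]
2. A_y = 7/2  [2·signedArea(ABD) = 30 ∩ AB · CD = 21]
   → A = (-1/2, 7/2)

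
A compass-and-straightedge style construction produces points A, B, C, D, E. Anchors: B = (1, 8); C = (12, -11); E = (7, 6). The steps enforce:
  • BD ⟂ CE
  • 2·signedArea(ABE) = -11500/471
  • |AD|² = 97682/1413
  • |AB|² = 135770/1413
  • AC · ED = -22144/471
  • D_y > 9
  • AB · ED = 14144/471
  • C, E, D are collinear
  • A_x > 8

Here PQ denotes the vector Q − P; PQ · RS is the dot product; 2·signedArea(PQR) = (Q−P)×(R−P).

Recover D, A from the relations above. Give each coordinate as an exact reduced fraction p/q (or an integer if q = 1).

A = (3922/471, 701/471)
D = (939/157, 1486/157)

1. D_x = 939/157  [C, E, D are collinear ∩ BD ⟂ CE]
2. D_y = 1486/157  [C, E, D are collinear ∩ BD ⟂ CE]
   → D = (939/157, 1486/157)
3. A_x = 3922/471  [2·signedArea(ABE) = -11500/471 ∩ AC · ED = -22144/471]
4. A_y = 701/471  [2·signedArea(ABE) = -11500/471 ∩ AC · ED = -22144/471]
   → A = (3922/471, 701/471)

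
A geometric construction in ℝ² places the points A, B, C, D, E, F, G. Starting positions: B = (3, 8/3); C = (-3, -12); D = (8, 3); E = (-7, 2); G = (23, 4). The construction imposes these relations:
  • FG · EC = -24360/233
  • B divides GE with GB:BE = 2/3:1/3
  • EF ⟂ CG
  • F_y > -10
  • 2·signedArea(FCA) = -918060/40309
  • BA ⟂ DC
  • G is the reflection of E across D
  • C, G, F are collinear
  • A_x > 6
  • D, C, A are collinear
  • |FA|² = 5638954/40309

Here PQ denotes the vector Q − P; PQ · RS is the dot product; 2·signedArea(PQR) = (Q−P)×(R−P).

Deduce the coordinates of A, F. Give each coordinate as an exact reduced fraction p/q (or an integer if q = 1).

1. A_x = 1054/173  [D, C, A are collinear ∩ BA ⟂ DC]
2. A_y = 69/173  [D, C, A are collinear ∩ BA ⟂ DC]
   → A = (1054/173, 69/173)
3. F_x = 81/233  [C, G, F are collinear ∩ EF ⟂ CG]
4. F_y = -2316/233  [C, G, F are collinear ∩ EF ⟂ CG]
   → F = (81/233, -2316/233)

A = (1054/173, 69/173)
F = (81/233, -2316/233)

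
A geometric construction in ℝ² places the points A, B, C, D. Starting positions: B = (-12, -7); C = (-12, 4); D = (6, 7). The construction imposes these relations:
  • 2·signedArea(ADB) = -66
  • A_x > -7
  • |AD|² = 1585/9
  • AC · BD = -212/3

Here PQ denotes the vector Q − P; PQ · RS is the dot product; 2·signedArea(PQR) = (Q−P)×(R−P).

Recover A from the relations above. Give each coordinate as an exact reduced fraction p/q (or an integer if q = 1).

1. A_x = -6  [2·signedArea(ADB) = -66 ∩ AC · BD = -212/3]
2. A_y = 4/3  [2·signedArea(ADB) = -66 ∩ AC · BD = -212/3]
   → A = (-6, 4/3)

A = (-6, 4/3)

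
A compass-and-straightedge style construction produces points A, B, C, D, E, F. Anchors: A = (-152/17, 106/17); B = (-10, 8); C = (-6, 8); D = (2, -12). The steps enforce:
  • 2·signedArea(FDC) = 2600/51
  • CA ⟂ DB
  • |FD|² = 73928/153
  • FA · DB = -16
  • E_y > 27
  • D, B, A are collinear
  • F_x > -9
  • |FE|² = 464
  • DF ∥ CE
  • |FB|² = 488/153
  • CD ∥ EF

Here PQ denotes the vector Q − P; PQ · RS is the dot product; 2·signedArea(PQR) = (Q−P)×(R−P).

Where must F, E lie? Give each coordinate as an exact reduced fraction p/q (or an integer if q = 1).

1. F_x = -424/51  [FA · DB = -16 ∩ 2·signedArea(FDC) = 2600/51]
2. F_y = 126/17  [FA · DB = -16 ∩ 2·signedArea(FDC) = 2600/51]
   → F = (-424/51, 126/17)
3. E_x = -832/51  [CD ∥ EF ∩ DF ∥ CE]
4. E_y = 466/17  [CD ∥ EF ∩ DF ∥ CE]
   → E = (-832/51, 466/17)

E = (-832/51, 466/17)
F = (-424/51, 126/17)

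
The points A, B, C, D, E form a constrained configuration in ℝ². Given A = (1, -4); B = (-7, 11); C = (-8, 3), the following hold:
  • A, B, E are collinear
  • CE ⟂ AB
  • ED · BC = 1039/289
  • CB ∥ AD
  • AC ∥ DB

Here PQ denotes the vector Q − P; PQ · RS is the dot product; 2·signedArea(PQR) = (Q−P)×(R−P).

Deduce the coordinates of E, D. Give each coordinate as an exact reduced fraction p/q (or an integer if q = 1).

D = (2, 4)
E = (-1127/289, 1499/289)

1. E_x = -1127/289  [A, B, E are collinear ∩ CE ⟂ AB]
2. E_y = 1499/289  [A, B, E are collinear ∩ CE ⟂ AB]
   → E = (-1127/289, 1499/289)
3. D_x = 2  [AC ∥ DB ∩ CB ∥ AD]
4. D_y = 4  [AC ∥ DB ∩ CB ∥ AD]
   → D = (2, 4)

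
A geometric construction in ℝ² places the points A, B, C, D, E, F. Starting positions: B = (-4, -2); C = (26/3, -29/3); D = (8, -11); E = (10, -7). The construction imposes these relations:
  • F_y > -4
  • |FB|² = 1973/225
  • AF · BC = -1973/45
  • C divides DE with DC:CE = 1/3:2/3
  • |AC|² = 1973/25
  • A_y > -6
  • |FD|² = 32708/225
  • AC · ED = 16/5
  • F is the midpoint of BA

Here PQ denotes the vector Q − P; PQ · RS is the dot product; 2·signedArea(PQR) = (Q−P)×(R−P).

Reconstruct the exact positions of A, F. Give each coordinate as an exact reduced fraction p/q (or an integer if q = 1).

1. A_x = 16/15  [line 2·x + 4·y + 272/15 = 0 ∩ |AC|² = 1973/25]
2. A_y = -76/15  [line 2·x + 4·y + 272/15 = 0 ∩ |AC|² = 1973/25]
   → A = (16/15, -76/15)
3. F_x = -22/15  [AF · BC = -1973/45 ∩ F is the midpoint of BA]
4. F_y = -53/15  [AF · BC = -1973/45 ∩ F is the midpoint of BA]
   → F = (-22/15, -53/15)

A = (16/15, -76/15)
F = (-22/15, -53/15)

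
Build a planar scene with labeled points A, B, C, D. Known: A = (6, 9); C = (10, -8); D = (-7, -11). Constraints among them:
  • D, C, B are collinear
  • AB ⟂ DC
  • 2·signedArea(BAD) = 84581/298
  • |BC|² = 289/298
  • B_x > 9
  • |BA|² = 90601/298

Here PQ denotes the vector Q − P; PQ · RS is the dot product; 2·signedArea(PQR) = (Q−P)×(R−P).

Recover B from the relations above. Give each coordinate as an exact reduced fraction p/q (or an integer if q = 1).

1. B_x = 2691/298  [D, C, B are collinear ∩ AB ⟂ DC]
2. B_y = -2435/298  [D, C, B are collinear ∩ AB ⟂ DC]
   → B = (2691/298, -2435/298)

B = (2691/298, -2435/298)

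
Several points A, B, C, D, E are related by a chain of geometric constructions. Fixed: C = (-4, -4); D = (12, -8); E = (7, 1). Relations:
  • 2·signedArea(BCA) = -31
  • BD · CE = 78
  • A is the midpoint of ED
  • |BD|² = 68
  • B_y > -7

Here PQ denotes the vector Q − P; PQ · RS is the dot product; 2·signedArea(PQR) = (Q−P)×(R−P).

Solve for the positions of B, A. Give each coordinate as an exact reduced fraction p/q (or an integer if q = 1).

1. B_x = 4  [line -11·x + -5·y + 14 = 0 ∩ |BD|² = 68]
2. B_y = -6  [line -11·x + -5·y + 14 = 0 ∩ |BD|² = 68]
   → B = (4, -6)
3. A_x = 19/2  [A is the midpoint of ED]
4. A_y = -7/2  [A is the midpoint of ED]
   → A = (19/2, -7/2)

A = (19/2, -7/2)
B = (4, -6)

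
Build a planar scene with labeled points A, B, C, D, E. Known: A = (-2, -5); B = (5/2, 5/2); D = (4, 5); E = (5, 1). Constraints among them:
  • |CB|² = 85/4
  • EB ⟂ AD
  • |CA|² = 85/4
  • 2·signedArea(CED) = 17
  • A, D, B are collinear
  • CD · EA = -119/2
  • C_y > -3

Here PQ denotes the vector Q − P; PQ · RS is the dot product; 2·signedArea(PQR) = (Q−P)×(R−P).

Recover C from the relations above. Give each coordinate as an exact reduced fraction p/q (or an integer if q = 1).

1. C_x = 3/2  [CD · EA = -119/2 ∩ 2·signedArea(CED) = 17]
2. C_y = -2  [CD · EA = -119/2 ∩ 2·signedArea(CED) = 17]
   → C = (3/2, -2)

C = (3/2, -2)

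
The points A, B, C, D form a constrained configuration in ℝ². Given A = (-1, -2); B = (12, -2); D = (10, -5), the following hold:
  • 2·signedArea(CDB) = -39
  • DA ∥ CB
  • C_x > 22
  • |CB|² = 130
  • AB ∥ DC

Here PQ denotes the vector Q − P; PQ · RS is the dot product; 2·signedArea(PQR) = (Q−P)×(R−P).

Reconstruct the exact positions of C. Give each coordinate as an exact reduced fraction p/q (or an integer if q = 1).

1. C_x = 23  [DA ∥ CB ∩ AB ∥ DC]
2. C_y = -5  [DA ∥ CB ∩ AB ∥ DC]
   → C = (23, -5)

C = (23, -5)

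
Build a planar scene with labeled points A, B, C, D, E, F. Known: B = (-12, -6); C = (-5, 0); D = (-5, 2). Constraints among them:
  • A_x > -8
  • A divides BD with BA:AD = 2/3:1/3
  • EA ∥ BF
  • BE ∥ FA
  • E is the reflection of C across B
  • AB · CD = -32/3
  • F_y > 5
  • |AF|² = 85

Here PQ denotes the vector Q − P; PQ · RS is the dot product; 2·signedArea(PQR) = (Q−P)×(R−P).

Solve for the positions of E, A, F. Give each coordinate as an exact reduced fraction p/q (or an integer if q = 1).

1. E_x = -19  [E is the reflection of C across B]
2. E_y = -12  [E is the reflection of C across B]
   → E = (-19, -12)
3. A_x = -22/3  [A divides BD with BA:AD = 2/3:1/3]
4. A_y = -2/3  [A divides BD with BA:AD = 2/3:1/3]
   → A = (-22/3, -2/3)
5. F_x = -1/3  [BE ∥ FA ∩ EA ∥ BF]
6. F_y = 16/3  [BE ∥ FA ∩ EA ∥ BF]
   → F = (-1/3, 16/3)

A = (-22/3, -2/3)
E = (-19, -12)
F = (-1/3, 16/3)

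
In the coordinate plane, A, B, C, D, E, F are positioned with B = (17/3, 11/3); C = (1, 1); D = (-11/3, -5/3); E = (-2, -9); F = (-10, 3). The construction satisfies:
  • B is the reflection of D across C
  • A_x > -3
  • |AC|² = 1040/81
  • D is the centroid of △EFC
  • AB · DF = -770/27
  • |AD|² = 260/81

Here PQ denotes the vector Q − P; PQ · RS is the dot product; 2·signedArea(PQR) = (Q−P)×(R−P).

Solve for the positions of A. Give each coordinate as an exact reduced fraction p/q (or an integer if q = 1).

1. A_x = -19/9  [line 19/3·x + -14/3·y + 263/27 = 0 ∩ |AD|² = 260/81]
2. A_y = -7/9  [line 19/3·x + -14/3·y + 263/27 = 0 ∩ |AD|² = 260/81]
   → A = (-19/9, -7/9)

A = (-19/9, -7/9)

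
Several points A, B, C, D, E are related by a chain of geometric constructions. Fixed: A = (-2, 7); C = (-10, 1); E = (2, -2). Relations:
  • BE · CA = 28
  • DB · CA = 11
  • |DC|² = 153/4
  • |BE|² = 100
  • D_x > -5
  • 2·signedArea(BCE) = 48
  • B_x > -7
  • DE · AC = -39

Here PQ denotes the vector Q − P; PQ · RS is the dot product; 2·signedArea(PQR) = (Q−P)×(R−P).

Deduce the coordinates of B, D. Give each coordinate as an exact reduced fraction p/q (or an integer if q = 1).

B = (-6, 4)
D = (-4, -1/2)

1. B_x = -6  [BE · CA = 28 ∩ 2·signedArea(BCE) = 48]
2. B_y = 4  [BE · CA = 28 ∩ 2·signedArea(BCE) = 48]
   → B = (-6, 4)
3. D_x = -4  [line -8·x + -6·y + -35 = 0 ∩ |DC|² = 153/4]
4. D_y = -1/2  [line -8·x + -6·y + -35 = 0 ∩ |DC|² = 153/4]
   → D = (-4, -1/2)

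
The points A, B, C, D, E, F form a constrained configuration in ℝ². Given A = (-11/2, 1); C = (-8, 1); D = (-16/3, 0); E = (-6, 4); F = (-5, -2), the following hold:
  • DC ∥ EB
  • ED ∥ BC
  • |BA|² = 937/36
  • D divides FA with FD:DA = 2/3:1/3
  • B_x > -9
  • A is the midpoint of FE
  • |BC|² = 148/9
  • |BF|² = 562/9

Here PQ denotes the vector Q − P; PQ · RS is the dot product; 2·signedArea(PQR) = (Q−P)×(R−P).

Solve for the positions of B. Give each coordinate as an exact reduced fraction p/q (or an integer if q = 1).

1. B_x = -26/3  [ED ∥ BC ∩ DC ∥ EB]
2. B_y = 5  [ED ∥ BC ∩ DC ∥ EB]
   → B = (-26/3, 5)

B = (-26/3, 5)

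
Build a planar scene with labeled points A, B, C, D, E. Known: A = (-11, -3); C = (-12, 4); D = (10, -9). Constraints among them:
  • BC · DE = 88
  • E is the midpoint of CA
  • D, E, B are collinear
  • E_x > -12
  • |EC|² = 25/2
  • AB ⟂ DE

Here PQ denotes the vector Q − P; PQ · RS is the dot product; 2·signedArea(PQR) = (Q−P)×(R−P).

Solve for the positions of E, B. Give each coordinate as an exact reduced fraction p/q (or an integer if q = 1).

B = (-21631/2210, -567/2210)
E = (-23/2, 1/2)

1. E_x = -23/2  [E is the midpoint of CA]
2. E_y = 1/2  [E is the midpoint of CA]
   → E = (-23/2, 1/2)
3. B_x = -21631/2210  [D, E, B are collinear ∩ AB ⟂ DE]
4. B_y = -567/2210  [D, E, B are collinear ∩ AB ⟂ DE]
   → B = (-21631/2210, -567/2210)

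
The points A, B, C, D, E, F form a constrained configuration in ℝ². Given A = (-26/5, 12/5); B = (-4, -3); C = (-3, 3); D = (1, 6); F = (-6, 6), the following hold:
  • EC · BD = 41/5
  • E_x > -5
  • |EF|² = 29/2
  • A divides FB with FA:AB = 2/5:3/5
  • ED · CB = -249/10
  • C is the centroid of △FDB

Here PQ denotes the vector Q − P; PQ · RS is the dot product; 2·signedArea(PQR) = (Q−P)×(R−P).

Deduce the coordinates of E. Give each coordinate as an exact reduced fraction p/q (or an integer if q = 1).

1. E_x = -41/10  [EC · BD = 41/5 ∩ ED · CB = -249/10]
2. E_y = 27/10  [EC · BD = 41/5 ∩ ED · CB = -249/10]
   → E = (-41/10, 27/10)

E = (-41/10, 27/10)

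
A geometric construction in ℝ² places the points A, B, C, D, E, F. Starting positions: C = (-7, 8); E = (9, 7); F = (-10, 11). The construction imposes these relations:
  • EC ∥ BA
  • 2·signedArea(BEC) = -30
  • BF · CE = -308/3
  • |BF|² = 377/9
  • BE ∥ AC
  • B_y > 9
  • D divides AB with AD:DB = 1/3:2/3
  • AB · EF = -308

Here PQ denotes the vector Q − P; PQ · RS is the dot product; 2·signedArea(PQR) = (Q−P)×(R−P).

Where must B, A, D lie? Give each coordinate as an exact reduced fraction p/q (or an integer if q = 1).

1. B_x = -11/3  [BF · CE = -308/3 ∩ 2·signedArea(BEC) = -30]
2. B_y = 29/3  [BF · CE = -308/3 ∩ 2·signedArea(BEC) = -30]
   → B = (-11/3, 29/3)
3. A_x = -59/3  [BE ∥ AC ∩ EC ∥ BA]
4. A_y = 32/3  [BE ∥ AC ∩ EC ∥ BA]
   → A = (-59/3, 32/3)
5. D_x = -43/3  [D divides AB with AD:DB = 1/3:2/3]
6. D_y = 31/3  [D divides AB with AD:DB = 1/3:2/3]
   → D = (-43/3, 31/3)

A = (-59/3, 32/3)
B = (-11/3, 29/3)
D = (-43/3, 31/3)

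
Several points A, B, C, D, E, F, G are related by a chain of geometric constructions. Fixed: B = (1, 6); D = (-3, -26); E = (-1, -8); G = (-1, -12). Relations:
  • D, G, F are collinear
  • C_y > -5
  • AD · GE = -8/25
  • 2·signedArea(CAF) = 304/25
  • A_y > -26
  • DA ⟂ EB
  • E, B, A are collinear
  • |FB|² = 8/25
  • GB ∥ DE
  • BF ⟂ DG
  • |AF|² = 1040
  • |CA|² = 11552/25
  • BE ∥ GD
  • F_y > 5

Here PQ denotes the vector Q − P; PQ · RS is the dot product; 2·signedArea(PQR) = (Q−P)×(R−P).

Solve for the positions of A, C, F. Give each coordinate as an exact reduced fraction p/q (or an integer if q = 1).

1. A_x = -89/25  [E, B, A are collinear ∩ DA ⟂ EB]
2. A_y = -648/25  [E, B, A are collinear ∩ DA ⟂ EB]
   → A = (-89/25, -648/25)
3. F_x = 39/25  [D, G, F are collinear ∩ BF ⟂ DG]
4. F_y = 148/25  [D, G, F are collinear ∩ BF ⟂ DG]
   → F = (39/25, 148/25)
5. C_x = -13/25  [line -796/25·x + 128/25·y + 36/5 = 0 ∩ |CA|² = 11552/25]
6. C_y = -116/25  [line -796/25·x + 128/25·y + 36/5 = 0 ∩ |CA|² = 11552/25]
   → C = (-13/25, -116/25)

A = (-89/25, -648/25)
C = (-13/25, -116/25)
F = (39/25, 148/25)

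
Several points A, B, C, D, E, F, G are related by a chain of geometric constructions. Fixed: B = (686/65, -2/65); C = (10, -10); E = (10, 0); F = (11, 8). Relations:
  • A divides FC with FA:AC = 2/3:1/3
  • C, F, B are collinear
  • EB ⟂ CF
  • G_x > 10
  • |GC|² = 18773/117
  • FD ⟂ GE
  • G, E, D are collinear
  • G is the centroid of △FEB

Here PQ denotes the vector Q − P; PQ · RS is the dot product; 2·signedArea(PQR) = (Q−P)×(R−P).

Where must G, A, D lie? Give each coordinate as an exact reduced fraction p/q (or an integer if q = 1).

1. G_x = 2051/195  [G is the centroid of △FEB]
2. G_y = 518/195  [G is the centroid of △FEB]
   → G = (2051/195, 518/195)
3. A_x = 31/3  [A divides FC with FA:AC = 2/3:1/3]
4. A_y = -4  [A divides FC with FA:AC = 2/3:1/3]
   → A = (31/3, -4)
5. D_x = 642799/55705  [G, E, D are collinear ∩ FD ⟂ GE]
6. D_y = 439782/55705  [G, E, D are collinear ∩ FD ⟂ GE]
   → D = (642799/55705, 439782/55705)

A = (31/3, -4)
D = (642799/55705, 439782/55705)
G = (2051/195, 518/195)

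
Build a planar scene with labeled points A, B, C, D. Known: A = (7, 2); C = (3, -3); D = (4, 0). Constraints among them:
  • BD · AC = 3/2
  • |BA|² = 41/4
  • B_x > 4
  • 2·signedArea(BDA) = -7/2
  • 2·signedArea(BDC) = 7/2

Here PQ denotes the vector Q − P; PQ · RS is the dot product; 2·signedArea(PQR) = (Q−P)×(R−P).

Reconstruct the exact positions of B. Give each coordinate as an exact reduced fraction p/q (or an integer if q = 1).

B = (5, -1/2)

1. B_x = 5  [2·signedArea(BDA) = -7/2 ∩ BD · AC = 3/2]
2. B_y = -1/2  [2·signedArea(BDA) = -7/2 ∩ BD · AC = 3/2]
   → B = (5, -1/2)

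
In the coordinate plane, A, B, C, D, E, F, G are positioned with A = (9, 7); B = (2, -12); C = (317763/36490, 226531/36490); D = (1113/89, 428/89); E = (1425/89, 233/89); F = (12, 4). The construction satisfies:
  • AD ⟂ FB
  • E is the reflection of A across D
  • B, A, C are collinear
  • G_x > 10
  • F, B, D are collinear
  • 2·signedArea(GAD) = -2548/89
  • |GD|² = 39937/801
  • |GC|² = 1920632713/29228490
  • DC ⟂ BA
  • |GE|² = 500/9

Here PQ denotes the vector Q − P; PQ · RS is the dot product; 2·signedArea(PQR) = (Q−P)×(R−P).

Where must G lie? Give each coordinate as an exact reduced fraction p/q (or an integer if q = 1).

G = (2671/267, -479/267)

1. G_x = 2671/267  [line 195/89·x + 312/89·y + -1391/89 = 0 ∩ |GC|² = 1920632713/29228490]
2. G_y = -479/267  [line 195/89·x + 312/89·y + -1391/89 = 0 ∩ |GC|² = 1920632713/29228490]
   → G = (2671/267, -479/267)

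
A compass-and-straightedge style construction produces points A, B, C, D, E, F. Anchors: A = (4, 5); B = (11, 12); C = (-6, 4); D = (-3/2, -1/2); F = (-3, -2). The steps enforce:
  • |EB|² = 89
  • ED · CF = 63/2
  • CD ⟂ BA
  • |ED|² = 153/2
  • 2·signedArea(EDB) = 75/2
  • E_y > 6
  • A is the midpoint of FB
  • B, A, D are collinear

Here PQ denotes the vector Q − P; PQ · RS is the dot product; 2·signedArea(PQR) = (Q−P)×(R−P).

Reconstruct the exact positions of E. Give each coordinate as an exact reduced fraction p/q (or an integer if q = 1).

E = (3, 7)

1. E_x = 3  [2·signedArea(EDB) = 75/2 ∩ ED · CF = 63/2]
2. E_y = 7  [2·signedArea(EDB) = 75/2 ∩ ED · CF = 63/2]
   → E = (3, 7)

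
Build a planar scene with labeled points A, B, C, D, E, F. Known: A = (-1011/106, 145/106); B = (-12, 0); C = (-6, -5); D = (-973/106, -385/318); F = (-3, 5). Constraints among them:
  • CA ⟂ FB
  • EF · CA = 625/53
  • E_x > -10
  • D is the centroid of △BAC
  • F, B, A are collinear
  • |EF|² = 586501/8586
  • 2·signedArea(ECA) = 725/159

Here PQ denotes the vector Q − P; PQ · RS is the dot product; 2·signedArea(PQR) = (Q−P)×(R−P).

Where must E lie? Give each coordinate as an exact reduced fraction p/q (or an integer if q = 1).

1. E_x = -2957/318  [EF · CA = 625/53 ∩ 2·signedArea(ECA) = 725/159]
2. E_y = -335/954  [EF · CA = 625/53 ∩ 2·signedArea(ECA) = 725/159]
   → E = (-2957/318, -335/954)

E = (-2957/318, -335/954)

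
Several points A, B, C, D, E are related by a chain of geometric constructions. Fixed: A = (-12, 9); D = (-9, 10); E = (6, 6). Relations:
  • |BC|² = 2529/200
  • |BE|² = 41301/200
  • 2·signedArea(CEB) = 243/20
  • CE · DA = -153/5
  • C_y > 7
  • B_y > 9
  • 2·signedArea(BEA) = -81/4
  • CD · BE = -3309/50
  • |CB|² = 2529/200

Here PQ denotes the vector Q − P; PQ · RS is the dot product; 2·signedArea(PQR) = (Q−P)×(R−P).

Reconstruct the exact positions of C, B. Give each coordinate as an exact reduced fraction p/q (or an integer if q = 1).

1. B_x = -159/20  [line -3·x + -18·y + 585/4 = 0 ∩ |BE|² = 41301/200]
2. B_y = 189/20  [line -3·x + -18·y + 585/4 = 0 ∩ |BE|² = 41301/200]
   → B = (-159/20, 189/20)
3. C_x = -24/5  [CE · DA = -153/5 ∩ CD · BE = -3309/50]
4. C_y = 39/5  [CE · DA = -153/5 ∩ CD · BE = -3309/50]
   → C = (-24/5, 39/5)

B = (-159/20, 189/20)
C = (-24/5, 39/5)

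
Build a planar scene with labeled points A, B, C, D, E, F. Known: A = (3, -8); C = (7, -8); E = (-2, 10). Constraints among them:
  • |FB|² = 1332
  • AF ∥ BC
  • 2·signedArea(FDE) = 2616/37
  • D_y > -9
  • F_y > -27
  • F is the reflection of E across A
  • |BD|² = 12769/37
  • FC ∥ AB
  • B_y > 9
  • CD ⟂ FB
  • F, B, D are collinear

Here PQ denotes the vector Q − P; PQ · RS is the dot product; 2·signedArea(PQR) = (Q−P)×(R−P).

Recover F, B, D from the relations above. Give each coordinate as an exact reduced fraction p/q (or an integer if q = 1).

1. F_x = 8  [F is the reflection of E across A]
2. F_y = -26  [F is the reflection of E across A]
   → F = (8, -26)
3. B_x = 2  [AF ∥ BC ∩ FC ∥ AB]
4. B_y = 10  [AF ∥ BC ∩ FC ∥ AB]
   → B = (2, 10)
5. D_x = 187/37  [F, B, D are collinear ∩ CD ⟂ FB]
6. D_y = -308/37  [F, B, D are collinear ∩ CD ⟂ FB]
   → D = (187/37, -308/37)

B = (2, 10)
D = (187/37, -308/37)
F = (8, -26)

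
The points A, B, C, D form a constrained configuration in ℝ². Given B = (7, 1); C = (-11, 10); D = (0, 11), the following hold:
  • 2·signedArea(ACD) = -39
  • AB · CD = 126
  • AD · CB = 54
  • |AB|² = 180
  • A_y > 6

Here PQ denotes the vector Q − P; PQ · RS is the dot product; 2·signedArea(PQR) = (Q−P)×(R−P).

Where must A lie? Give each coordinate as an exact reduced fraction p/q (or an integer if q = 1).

1. A_x = -5  [AB · CD = 126 ∩ 2·signedArea(ACD) = -39]
2. A_y = 7  [AB · CD = 126 ∩ 2·signedArea(ACD) = -39]
   → A = (-5, 7)

A = (-5, 7)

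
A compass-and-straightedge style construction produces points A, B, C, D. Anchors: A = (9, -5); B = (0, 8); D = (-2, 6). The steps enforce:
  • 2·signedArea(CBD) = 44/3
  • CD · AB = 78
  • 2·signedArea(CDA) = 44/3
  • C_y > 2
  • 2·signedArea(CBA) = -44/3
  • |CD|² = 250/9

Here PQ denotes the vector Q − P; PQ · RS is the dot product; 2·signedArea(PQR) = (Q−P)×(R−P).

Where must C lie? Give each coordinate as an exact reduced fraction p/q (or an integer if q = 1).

C = (7/3, 3)

1. C_x = 7/3  [2·signedArea(CBA) = -44/3 ∩ 2·signedArea(CBD) = 44/3]
2. C_y = 3  [2·signedArea(CBA) = -44/3 ∩ 2·signedArea(CBD) = 44/3]
   → C = (7/3, 3)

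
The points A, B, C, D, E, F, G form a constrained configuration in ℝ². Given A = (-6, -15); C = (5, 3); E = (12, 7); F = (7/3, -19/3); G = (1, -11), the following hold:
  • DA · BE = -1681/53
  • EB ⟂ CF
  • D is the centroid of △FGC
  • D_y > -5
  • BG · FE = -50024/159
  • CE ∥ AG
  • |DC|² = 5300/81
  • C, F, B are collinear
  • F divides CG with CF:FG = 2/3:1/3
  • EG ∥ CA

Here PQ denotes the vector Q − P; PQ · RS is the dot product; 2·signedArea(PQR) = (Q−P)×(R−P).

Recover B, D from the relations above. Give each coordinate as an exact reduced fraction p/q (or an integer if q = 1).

B = (349/53, 453/53)
D = (25/9, -43/9)

1. B_x = 349/53  [C, F, B are collinear ∩ EB ⟂ CF]
2. B_y = 453/53  [C, F, B are collinear ∩ EB ⟂ CF]
   → B = (349/53, 453/53)
3. D_x = 25/9  [D is the centroid of △FGC]
4. D_y = -43/9  [D is the centroid of △FGC]
   → D = (25/9, -43/9)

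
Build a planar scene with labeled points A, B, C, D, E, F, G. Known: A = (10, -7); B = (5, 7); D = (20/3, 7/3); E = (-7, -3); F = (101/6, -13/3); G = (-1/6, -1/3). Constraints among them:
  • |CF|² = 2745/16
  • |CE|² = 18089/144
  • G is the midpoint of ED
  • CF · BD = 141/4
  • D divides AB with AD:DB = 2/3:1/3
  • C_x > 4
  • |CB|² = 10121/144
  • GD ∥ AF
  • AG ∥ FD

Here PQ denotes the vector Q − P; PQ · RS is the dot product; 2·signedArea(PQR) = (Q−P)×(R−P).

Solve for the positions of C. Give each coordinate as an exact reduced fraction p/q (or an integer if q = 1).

1. C_x = 49/12  [line -5/3·x + 14/3·y + 469/36 = 0 ∩ |CE|² = 18089/144]
2. C_y = -4/3  [line -5/3·x + 14/3·y + 469/36 = 0 ∩ |CE|² = 18089/144]
   → C = (49/12, -4/3)

C = (49/12, -4/3)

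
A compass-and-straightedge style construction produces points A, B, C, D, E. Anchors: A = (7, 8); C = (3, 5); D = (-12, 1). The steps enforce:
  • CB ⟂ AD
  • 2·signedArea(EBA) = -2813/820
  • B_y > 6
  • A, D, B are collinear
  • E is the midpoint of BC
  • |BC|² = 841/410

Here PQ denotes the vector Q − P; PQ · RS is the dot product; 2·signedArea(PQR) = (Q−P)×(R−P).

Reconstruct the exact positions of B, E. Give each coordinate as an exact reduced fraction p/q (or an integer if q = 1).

B = (1027/410, 2601/410)
E = (2257/820, 4651/820)

1. B_x = 1027/410  [A, D, B are collinear ∩ CB ⟂ AD]
2. B_y = 2601/410  [A, D, B are collinear ∩ CB ⟂ AD]
   → B = (1027/410, 2601/410)
3. E_x = 2257/820  [E is the midpoint of BC]
4. E_y = 4651/820  [E is the midpoint of BC]
   → E = (2257/820, 4651/820)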